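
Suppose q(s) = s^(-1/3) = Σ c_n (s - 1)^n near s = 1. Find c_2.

q(1) = 1
q′(1) = -1/3
q′′(1) = 4/9
So c_2 = q′′(1)/2! = 2/9.

2/9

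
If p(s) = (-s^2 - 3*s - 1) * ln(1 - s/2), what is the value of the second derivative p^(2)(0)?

13/4

Distribute the polynomial across the series and collect like powers.
From the series, [s^2] p = 13/8; multiply by 2! = 2 to get 13/4.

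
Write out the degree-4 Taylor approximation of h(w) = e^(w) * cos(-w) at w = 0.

-w^4/6 - w^3/3 + w + 1

Write out both Maclaurin series and multiply, keeping only the needed powers.
[w^0] = 1;  [w^1] = 1;  [w^2] = 0;  [w^3] = -1/3;  [w^4] = -1/6.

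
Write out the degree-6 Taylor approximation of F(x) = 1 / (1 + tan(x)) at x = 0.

Expand as Σ (-1)^k u^k with u equal to the inner function's series.
F(0) = 1
F′(0) = -1
F′′(0) = 2
F′′′(0) = -8
F^(4)(0) = 40
F^(5)(0) = -256
F^(6)(0) = 1952

122*x^6/45 - 32*x^5/15 + 5*x^4/3 - 4*x^3/3 + x^2 - x + 1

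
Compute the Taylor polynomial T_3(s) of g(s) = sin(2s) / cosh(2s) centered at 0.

-16*s^3/3 + 2*s

Invert the denominator's series and multiply.
g(0) = 0
g′(0) = 2
g′′(0) = 0
g′′′(0) = -32
The Taylor polynomial is Σ g^(k)(0)/k! · s^k.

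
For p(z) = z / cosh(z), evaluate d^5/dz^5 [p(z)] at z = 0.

Invert the denominator's series and multiply.
The coefficient of z^5 in the expansion is 5/24, so p^(5)(0) = 5! * (5/24) = 25.

25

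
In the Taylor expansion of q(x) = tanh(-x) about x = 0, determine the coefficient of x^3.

1/3

q(0) = 0
q′(0) = -1
q′′(0) = 0
q′′′(0) = 2
Dividing each by k! gives the coefficients c_0, ..., c_3.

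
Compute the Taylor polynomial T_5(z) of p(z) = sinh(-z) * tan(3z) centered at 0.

Take the Cauchy product of the two expansions.
[z^0] = 0;  [z^1] = 0;  [z^2] = -3;  [z^3] = 0;  [z^4] = -19/2;  [z^5] = 0.

-19*z^4/2 - 3*z^2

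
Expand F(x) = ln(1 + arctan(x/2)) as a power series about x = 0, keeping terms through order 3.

Substitute the inner expansion into the outer series and collect powers.
F(0) = 0
F′(0) = 1/2
F′′(0) = -1/4
F′′′(0) = 0

-x^2/8 + x/2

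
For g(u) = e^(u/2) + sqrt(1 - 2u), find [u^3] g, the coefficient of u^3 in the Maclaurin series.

Combine the two series term by term.
g(0) = 2
g′(0) = -1/2
g′′(0) = -3/4
g′′′(0) = -23/8
So c_3 = g′′′(0)/3! = -23/48.

-23/48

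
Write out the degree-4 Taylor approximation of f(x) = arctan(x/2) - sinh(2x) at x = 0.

-11*x^3/8 - 3*x/2

Add the two expansions coefficient-wise.
[x^0] = 0;  [x^1] = -3/2;  [x^2] = 0;  [x^3] = -11/8;  [x^4] = 0.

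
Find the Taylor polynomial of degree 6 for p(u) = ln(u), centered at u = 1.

-(u - 1)^6/6 + (u - 1)^5/5 - (u - 1)^4/4 + (u - 1)^3/3 - (u - 1)^2/2 + (u - 1)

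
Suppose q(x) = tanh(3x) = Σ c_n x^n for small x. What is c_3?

-9

[x^0] = 0;  [x^1] = 3;  [x^2] = 0;  [x^3] = -9.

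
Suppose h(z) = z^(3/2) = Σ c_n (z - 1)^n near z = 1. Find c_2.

3/8

h(1) = 1
h′(1) = 3/2
h′′(1) = 3/4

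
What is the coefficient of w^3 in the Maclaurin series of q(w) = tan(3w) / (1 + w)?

12

Multiply the two series term by term and collect like powers.
q(0) = 0
q′(0) = 3
q′′(0) = -6
q′′′(0) = 72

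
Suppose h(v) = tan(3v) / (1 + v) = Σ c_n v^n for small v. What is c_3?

12

Take the Cauchy product of the two expansions.
So c_3 = h′′′(0)/3! = 12.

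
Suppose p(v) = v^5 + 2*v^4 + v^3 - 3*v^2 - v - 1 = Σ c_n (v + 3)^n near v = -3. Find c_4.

Use the known series and substitute for the argument.

-13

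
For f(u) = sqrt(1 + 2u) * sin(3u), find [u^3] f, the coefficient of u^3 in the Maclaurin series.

Take the Cauchy product of the two expansions.
So c_3 = f′′′(0)/3! = -6.

-6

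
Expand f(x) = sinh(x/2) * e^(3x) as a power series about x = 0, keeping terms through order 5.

Write out both Maclaurin series and multiply, keeping only the needed powers.
f(0) = 0
f′(0) = 1/2
f′′(0) = 3
f′′′(0) = 109/8
f^(4)(0) = 111/2
f^(5)(0) = 6841/32

6841*x^5/3840 + 37*x^4/16 + 109*x^3/48 + 3*x^2/2 + x/2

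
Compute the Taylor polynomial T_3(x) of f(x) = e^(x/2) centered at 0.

f(0) = 1
f′(0) = 1/2
f′′(0) = 1/4
f′′′(0) = 1/8

x^3/48 + x^2/8 + x/2 + 1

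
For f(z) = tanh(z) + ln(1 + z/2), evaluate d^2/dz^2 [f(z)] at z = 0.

-1/4

Add the two expansions coefficient-wise.
The coefficient of z^2 in the expansion is -1/8, so f′′(0) = 2! * (-1/8) = -1/4.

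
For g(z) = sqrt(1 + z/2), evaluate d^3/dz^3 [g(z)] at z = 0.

3/64

The coefficient of z^3 in the expansion is 1/128, so g′′′(0) = 3! * (1/128) = 3/64.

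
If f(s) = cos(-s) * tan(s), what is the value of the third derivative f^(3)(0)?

Multiply the two series term by term and collect like powers.
From the series, [s^3] f = -1/6; multiply by 3! = 6 to get -1.

-1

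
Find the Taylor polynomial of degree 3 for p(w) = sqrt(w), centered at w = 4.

Apply the Taylor formula c_k = f^(k)(a)/k!.
[(w - 4)^0] = 2;  [(w - 4)^1] = 1/4;  [(w - 4)^2] = -1/64;  [(w - 4)^3] = 1/512.

(w - 4)^3/512 - (w - 4)^2/64 + (w - 4)/4 + 2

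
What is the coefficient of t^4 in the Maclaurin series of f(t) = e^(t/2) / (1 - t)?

Take the Cauchy product of the two expansions.
So c_4 = f^(4)(0)/4! = 211/128.

211/128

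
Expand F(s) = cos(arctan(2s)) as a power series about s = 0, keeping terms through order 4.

Compose series: expand the inner function first, then feed it into the outer expansion.
[s^0] = 1;  [s^1] = 0;  [s^2] = -2;  [s^3] = 0;  [s^4] = 6.

6*s^4 - 2*s^2 + 1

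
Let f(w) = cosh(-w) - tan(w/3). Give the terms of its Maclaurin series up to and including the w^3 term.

-w^3/81 + w^2/2 - w/3 + 1

Expand each term separately and add.
[w^0] = 1;  [w^1] = -1/3;  [w^2] = 1/2;  [w^3] = -1/81.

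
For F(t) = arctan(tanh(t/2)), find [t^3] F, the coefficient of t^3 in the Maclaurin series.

-1/12

Plug the Maclaurin series of the inner function into that of the outer and collect terms.
F(0) = 0
F′(0) = 1/2
F′′(0) = 0
F′′′(0) = -1/2
The Taylor polynomial is Σ F^(k)(0)/k! · t^k.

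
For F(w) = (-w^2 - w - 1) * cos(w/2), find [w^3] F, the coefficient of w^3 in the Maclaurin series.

1/8

Shift and add copies of the series according to the polynomial's terms.
F(0) = -1
F′(0) = -1
F′′(0) = -7/4
F′′′(0) = 3/4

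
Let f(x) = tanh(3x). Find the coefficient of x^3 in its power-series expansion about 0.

-9

f(0) = 0
f′(0) = 3
f′′(0) = 0
f′′′(0) = -54
So c_3 = f′′′(0)/3! = -9.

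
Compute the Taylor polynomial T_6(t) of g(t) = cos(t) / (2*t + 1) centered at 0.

40439*t^6/720 - 337*t^5/12 + 337*t^4/24 - 7*t^3 + 7*t^2/2 - 2*t + 1

Expand 1/(denominator) as a geometric series and multiply by the numerator's series.
[t^0] = 1;  [t^1] = -2;  [t^2] = 7/2;  [t^3] = -7;  [t^4] = 337/24;  [t^5] = -337/12;  [t^6] = 40439/720.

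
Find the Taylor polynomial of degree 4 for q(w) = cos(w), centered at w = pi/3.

Differentiate repeatedly and evaluate at the center.
q(pi/3) = 1/2
q′(pi/3) = -sqrt(3)/2
q′′(pi/3) = -1/2
q′′′(pi/3) = sqrt(3)/2
q^(4)(pi/3) = 1/2

(w - pi/3)^4/48 + sqrt(3)*(w - pi/3)^3/12 - (w - pi/3)^2/4 - sqrt(3)*(w - pi/3)/2 + 1/2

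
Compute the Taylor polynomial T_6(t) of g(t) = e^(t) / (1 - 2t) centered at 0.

75973*t^6/720 + 6331*t^5/120 + 211*t^4/8 + 79*t^3/6 + 13*t^2/2 + 3*t + 1

Expand each factor separately, then convolve coefficients.
g(0) = 1
g′(0) = 3
g′′(0) = 13
g′′′(0) = 79
g^(4)(0) = 633
g^(5)(0) = 6331
g^(6)(0) = 75973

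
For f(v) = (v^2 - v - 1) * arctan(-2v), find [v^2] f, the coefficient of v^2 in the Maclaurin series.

2

Shift and add copies of the series according to the polynomial's terms.
f(0) = 0
f′(0) = 2
f′′(0) = 4
So c_2 = f′′(0)/2! = 2.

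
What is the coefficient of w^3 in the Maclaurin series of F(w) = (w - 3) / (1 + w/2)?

Shift and add copies of the series according to the polynomial's terms.
F(0) = -3
F′(0) = 5/2
F′′(0) = -5/2
F′′′(0) = 15/4
The Taylor polynomial is Σ F^(k)(0)/k! · w^k.

5/8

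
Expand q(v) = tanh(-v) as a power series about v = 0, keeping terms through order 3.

v^3/3 - v

q(0) = 0
q′(0) = -1
q′′(0) = 0
q′′′(0) = 2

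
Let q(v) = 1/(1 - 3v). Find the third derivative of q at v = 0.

Apply the Taylor formula c_k = f^(k)(a)/k!.
From the series, [v^3] q = 27; multiply by 3! = 6 to get 162.

162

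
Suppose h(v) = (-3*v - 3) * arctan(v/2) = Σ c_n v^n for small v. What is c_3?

Distribute the polynomial across the series and collect like powers.
h(0) = 0
h′(0) = -3/2
h′′(0) = -3
h′′′(0) = 3/4
So c_3 = h′′′(0)/3! = 1/8.

1/8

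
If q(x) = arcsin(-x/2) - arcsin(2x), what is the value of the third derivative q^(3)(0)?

-65/8

Expand each term separately and add.
The coefficient of x^3 in the expansion is -65/48, so q′′′(0) = 3! * (-65/48) = -65/8.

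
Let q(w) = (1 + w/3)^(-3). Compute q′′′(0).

Use the known series and substitute for the argument.
From the series, [w^3] q = -10/27; multiply by 3! = 6 to get -20/9.

-20/9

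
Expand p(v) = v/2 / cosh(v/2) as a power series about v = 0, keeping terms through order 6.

5*v^5/768 - v^3/16 + v/2

Divide the numerator series by the denominator series (power-series long division).
p(0) = 0
p′(0) = 1/2
p′′(0) = 0
p′′′(0) = -3/8
p^(4)(0) = 0
p^(5)(0) = 25/32
p^(6)(0) = 0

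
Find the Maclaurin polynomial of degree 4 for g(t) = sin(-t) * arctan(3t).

Write out both Maclaurin series and multiply, keeping only the needed powers.

19*t^4/2 - 3*t^2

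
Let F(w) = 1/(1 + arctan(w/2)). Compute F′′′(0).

-1/2

Plug the Maclaurin series of the inner function into that of the outer and collect terms.
From the series, [w^3] F = -1/12; multiply by 3! = 6 to get -1/2.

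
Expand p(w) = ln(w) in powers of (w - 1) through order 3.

p(1) = 0
p′(1) = 1
p′′(1) = -1
p′′′(1) = 2

(w - 1)^3/3 - (w - 1)^2/2 + (w - 1)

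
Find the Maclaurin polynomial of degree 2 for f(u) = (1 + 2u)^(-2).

12*u^2 - 4*u + 1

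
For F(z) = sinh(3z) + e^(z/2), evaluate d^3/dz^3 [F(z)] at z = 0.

217/8

Add the two expansions coefficient-wise.
From the series, [z^3] F = 217/48; multiply by 3! = 6 to get 217/8.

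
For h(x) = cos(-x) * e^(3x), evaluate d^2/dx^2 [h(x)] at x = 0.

Take the Cauchy product of the two expansions.
The coefficient of x^2 in the expansion is 4, so h′′(0) = 2! * (4) = 8.

8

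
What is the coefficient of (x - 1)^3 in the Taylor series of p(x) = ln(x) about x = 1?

Compute the successive derivatives at the expansion point and divide by k!.
p(1) = 0
p′(1) = 1
p′′(1) = -1
p′′′(1) = 2
The Taylor polynomial is Σ p^(k)(1)/k! · (x - 1)^k.

1/3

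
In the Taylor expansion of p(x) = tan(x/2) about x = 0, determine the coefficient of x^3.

1/24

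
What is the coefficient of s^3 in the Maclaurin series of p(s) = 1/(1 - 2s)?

8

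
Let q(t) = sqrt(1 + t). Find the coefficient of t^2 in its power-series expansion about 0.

-1/8

q(0) = 1
q′(0) = 1/2
q′′(0) = -1/4
So c_2 = q′′(0)/2! = -1/8.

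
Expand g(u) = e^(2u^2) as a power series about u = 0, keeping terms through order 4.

2*u^4 + 2*u^2 + 1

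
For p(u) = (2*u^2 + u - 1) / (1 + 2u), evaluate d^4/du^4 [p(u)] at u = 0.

Shift and add copies of the series according to the polynomial's terms.
From the series, [u^4] p = -16; multiply by 4! = 24 to get -384.

-384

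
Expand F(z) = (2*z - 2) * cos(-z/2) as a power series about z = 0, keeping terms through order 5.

z^5/192 - z^4/192 - z^3/4 + z^2/4 + 2*z - 2

Distribute the polynomial across the series and collect like powers.
F(0) = -2
F′(0) = 2
F′′(0) = 1/2
F′′′(0) = -3/2
F^(4)(0) = -1/8
F^(5)(0) = 5/8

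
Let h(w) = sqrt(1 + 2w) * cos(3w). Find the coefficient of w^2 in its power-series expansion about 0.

Expand each factor separately, then convolve coefficients.
h(0) = 1
h′(0) = 1
h′′(0) = -10

-5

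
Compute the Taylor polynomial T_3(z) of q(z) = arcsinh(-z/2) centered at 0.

q(0) = 0
q′(0) = -1/2
q′′(0) = 0
q′′′(0) = 1/8

z^3/48 - z/2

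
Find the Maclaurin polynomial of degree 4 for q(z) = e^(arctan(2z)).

Substitute the inner expansion into the outer series and collect powers.
[z^0] = 1;  [z^1] = 2;  [z^2] = 2;  [z^3] = -4/3;  [z^4] = -14/3.

-14*z^4/3 - 4*z^3/3 + 2*z^2 + 2*z + 1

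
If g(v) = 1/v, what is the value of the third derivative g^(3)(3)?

-2/27

The coefficient of (v - 3)^3 in the expansion is -1/81, so g′′′(3) = 3! * (-1/81) = -2/27.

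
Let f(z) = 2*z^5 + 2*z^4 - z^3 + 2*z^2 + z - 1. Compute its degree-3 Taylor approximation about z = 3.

[(z - 3)^0] = 641;  [(z - 3)^1] = 1012;  [(z - 3)^2] = 641;  [(z - 3)^3] = 203.

203*(z - 3)^3 + 641*(z - 3)^2 + 1012*(z - 3) + 641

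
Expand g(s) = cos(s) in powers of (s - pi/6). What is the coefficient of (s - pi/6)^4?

sqrt(3)/48

g(pi/6) = sqrt(3)/2
g′(pi/6) = -1/2
g′′(pi/6) = -sqrt(3)/2
g′′′(pi/6) = 1/2
g^(4)(pi/6) = sqrt(3)/2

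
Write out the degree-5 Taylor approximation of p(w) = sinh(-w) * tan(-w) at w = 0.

Multiply the two series term by term and collect like powers.

w^4/2 + w^2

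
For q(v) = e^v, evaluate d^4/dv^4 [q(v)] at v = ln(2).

2

The coefficient of (v - ln(2))^4 in the expansion is 1/12, so q^(4)(ln(2)) = 4! * (1/12) = 2.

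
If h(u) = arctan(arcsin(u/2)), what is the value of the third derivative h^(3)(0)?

-1/8

Plug the Maclaurin series of the inner function into that of the outer and collect terms.
The coefficient of u^3 in the expansion is -1/48, so h′′′(0) = 3! * (-1/48) = -1/8.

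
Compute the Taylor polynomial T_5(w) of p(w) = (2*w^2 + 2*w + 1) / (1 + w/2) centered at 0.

Multiply each power in the prefactor through the base expansion.
[w^0] = 1;  [w^1] = 3/2;  [w^2] = 5/4;  [w^3] = -5/8;  [w^4] = 5/16;  [w^5] = -5/32.

-5*w^5/32 + 5*w^4/16 - 5*w^3/8 + 5*w^2/4 + 3*w/2 + 1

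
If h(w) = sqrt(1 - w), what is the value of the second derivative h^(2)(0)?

-1/4

The coefficient of w^2 in the expansion is -1/8, so h′′(0) = 2! * (-1/8) = -1/4.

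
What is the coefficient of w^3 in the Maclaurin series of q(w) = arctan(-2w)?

8/3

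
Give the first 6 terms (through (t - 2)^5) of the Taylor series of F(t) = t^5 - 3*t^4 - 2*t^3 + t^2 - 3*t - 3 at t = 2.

Differentiate repeatedly and evaluate at the center.

(t - 2)^5 + 7*(t - 2)^4 + 14*(t - 2)^3 - 3*(t - 2)^2 - 39*(t - 2) - 37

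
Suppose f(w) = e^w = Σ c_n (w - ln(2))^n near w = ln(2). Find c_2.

1

f(ln(2)) = 2
f′(ln(2)) = 2
f′′(ln(2)) = 2
So c_2 = f′′(ln(2))/2! = 1.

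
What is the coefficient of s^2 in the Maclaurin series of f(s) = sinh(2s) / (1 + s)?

Take the Cauchy product of the two expansions.
f(0) = 0
f′(0) = 2
f′′(0) = -4
So c_2 = f′′(0)/2! = -2.

-2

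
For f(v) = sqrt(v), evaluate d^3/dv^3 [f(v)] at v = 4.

From the series, [(v - 4)^3] f = 1/512; multiply by 3! = 6 to get 3/256.

3/256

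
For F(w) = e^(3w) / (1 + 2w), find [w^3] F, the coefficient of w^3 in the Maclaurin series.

Multiply the two series term by term and collect like powers.
F(0) = 1
F′(0) = 1
F′′(0) = 5
F′′′(0) = -3
So c_3 = F′′′(0)/3! = -1/2.

-1/2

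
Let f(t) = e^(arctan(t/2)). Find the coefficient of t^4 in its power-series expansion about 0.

-7/384

Let u equal the inner series; expand the outer function in u and truncate.
[t^0] = 1;  [t^1] = 1/2;  [t^2] = 1/8;  [t^3] = -1/48;  [t^4] = -7/384.
So c_4 = f^(4)(0)/4! = -7/384.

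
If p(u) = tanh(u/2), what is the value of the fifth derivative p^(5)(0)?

1/2

The coefficient of u^5 in the expansion is 1/240, so p^(5)(0) = 5! * (1/240) = 1/2.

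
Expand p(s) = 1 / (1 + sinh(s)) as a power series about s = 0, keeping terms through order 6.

77*s^6/45 - 181*s^5/120 + 4*s^4/3 - 7*s^3/6 + s^2 - s + 1

Write 1/(1+u) = 1 - u + u^2 - u^3 + ... and substitute the series for u.
p(0) = 1
p′(0) = -1
p′′(0) = 2
p′′′(0) = -7
p^(4)(0) = 32
p^(5)(0) = -181
p^(6)(0) = 1232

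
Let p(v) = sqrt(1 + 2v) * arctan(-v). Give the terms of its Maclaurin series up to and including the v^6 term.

Multiply the two series term by term and collect like powers.
p(0) = 0
p′(0) = -1
p′′(0) = -2
p′′′(0) = 5
p^(4)(0) = -4
p^(5)(0) = 31
p^(6)(0) = -654
The Taylor polynomial is Σ p^(k)(0)/k! · v^k.

-109*v^6/120 + 31*v^5/120 - v^4/6 + 5*v^3/6 - v^2 - v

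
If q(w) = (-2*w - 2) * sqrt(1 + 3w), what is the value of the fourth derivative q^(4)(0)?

Distribute the polynomial across the series and collect like powers.
From the series, [w^4] q = 189/64; multiply by 4! = 24 to get 567/8.

567/8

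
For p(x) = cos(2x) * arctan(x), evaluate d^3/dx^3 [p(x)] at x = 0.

-14

Expand each factor separately, then convolve coefficients.
From the series, [x^3] p = -7/3; multiply by 3! = 6 to get -14.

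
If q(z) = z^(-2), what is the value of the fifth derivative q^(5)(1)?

The coefficient of (z - 1)^5 in the expansion is -6, so q^(5)(1) = 5! * (-6) = -720.

-720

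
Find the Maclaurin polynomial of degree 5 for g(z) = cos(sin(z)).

5*z^4/24 - z^2/2 + 1

Let u equal the inner series; expand the outer function in u and truncate.
g(0) = 1
g′(0) = 0
g′′(0) = -1
g′′′(0) = 0
g^(4)(0) = 5
g^(5)(0) = 0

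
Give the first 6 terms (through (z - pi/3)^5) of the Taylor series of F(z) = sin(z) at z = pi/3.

Compute the successive derivatives at the expansion point and divide by k!.
F(pi/3) = sqrt(3)/2
F′(pi/3) = 1/2
F′′(pi/3) = -sqrt(3)/2
F′′′(pi/3) = -1/2
F^(4)(pi/3) = sqrt(3)/2
F^(5)(pi/3) = 1/2
The Taylor polynomial is Σ F^(k)(pi/3)/k! · (z - pi/3)^k.

(z - pi/3)^5/240 + sqrt(3)*(z - pi/3)^4/48 - (z - pi/3)^3/12 - sqrt(3)*(z - pi/3)^2/4 + (z - pi/3)/2 + sqrt(3)/2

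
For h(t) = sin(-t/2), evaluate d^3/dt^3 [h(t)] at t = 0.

1/8

From the series, [t^3] h = 1/48; multiply by 3! = 6 to get 1/8.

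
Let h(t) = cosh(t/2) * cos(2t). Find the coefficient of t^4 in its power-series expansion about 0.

Take the Cauchy product of the two expansions.
h(0) = 1
h′(0) = 0
h′′(0) = -15/4
h′′′(0) = 0
h^(4)(0) = 161/16
So c_4 = h^(4)(0)/4! = 161/384.

161/384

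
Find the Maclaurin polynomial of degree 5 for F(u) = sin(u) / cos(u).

2*u^5/15 + u^3/3 + u

Invert the denominator's series and multiply.
F(0) = 0
F′(0) = 1
F′′(0) = 0
F′′′(0) = 2
F^(4)(0) = 0
F^(5)(0) = 16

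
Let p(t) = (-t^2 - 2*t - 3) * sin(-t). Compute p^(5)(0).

Multiply each power in the prefactor through the base expansion.
The coefficient of t^5 in the expansion is -17/120, so p^(5)(0) = 5! * (-17/120) = -17.

-17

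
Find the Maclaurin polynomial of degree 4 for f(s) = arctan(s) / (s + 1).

Multiply the numerator's expansion by the denominator's geometric series.
f(0) = 0
f′(0) = 1
f′′(0) = -2
f′′′(0) = 4
f^(4)(0) = -16
Dividing each by k! gives the coefficients c_0, ..., c_4.

-2*s^4/3 + 2*s^3/3 - s^2 + s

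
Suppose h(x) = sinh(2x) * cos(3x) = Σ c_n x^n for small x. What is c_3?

-23/3

Multiply the two series term by term and collect like powers.
h(0) = 0
h′(0) = 2
h′′(0) = 0
h′′′(0) = -46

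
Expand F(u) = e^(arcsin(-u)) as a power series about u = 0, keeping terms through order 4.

5*u^4/24 - u^3/3 + u^2/2 - u + 1

Plug the Maclaurin series of the inner function into that of the outer and collect terms.
F(0) = 1
F′(0) = -1
F′′(0) = 1
F′′′(0) = -2
F^(4)(0) = 5
Then c_k = F^(k)(0)/k! gives each Taylor coefficient.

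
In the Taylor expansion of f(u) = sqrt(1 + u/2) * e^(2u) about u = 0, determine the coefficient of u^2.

79/32

Expand each factor separately, then convolve coefficients.
[u^0] = 1;  [u^1] = 9/4;  [u^2] = 79/32.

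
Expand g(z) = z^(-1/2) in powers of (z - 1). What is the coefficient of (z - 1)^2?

g(1) = 1
g′(1) = -1/2
g′′(1) = 3/4

3/8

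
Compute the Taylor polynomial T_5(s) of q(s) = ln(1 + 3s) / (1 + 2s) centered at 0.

Expand each factor separately, then convolve coefficients.
[s^0] = 0;  [s^1] = 3;  [s^2] = -21/2;  [s^3] = 30;  [s^4] = -321/4;  [s^5] = 2091/10.

2091*s^5/10 - 321*s^4/4 + 30*s^3 - 21*s^2/2 + 3*s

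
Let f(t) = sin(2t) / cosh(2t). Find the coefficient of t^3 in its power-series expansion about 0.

Invert the denominator's series and multiply.

-16/3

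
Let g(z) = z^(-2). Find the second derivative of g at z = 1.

The coefficient of (z - 1)^2 in the expansion is 3, so g′′(1) = 2! * (3) = 6.

6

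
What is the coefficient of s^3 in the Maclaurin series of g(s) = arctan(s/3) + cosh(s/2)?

Expand each term separately and add.
g(0) = 1
g′(0) = 1/3
g′′(0) = 1/4
g′′′(0) = -2/27
Then c_k = g^(k)(0)/k! gives each Taylor coefficient.

-1/81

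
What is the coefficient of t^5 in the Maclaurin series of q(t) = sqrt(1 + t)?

7/256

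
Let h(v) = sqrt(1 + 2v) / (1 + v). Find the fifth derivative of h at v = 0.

Take the Cauchy product of the two expansions.
The coefficient of v^5 in the expansion is 5/2, so h^(5)(0) = 5! * (5/2) = 300.

300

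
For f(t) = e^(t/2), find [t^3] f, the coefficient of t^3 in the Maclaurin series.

1/48

Use the known series and substitute for the argument.
f(0) = 1
f′(0) = 1/2
f′′(0) = 1/4
f′′′(0) = 1/8
So c_3 = f′′′(0)/3! = 1/48.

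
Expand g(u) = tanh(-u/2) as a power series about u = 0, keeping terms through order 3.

Differentiate repeatedly and evaluate at the center.

u^3/24 - u/2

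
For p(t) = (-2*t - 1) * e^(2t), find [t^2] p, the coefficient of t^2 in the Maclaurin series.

-6

Shift and add copies of the series according to the polynomial's terms.
p(0) = -1
p′(0) = -4
p′′(0) = -12
So c_2 = p′′(0)/2! = -6.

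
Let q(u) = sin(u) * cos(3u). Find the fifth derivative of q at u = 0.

496

Take the Cauchy product of the two expansions.
From the series, [u^5] q = 62/15; multiply by 5! = 120 to get 496.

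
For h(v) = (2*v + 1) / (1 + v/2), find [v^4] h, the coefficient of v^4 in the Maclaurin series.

-3/16

Shift and add copies of the series according to the polynomial's terms.
h(0) = 1
h′(0) = 3/2
h′′(0) = -3/2
h′′′(0) = 9/4
h^(4)(0) = -9/2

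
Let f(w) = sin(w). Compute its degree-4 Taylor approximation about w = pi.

(w - pi)^3/6 - (w - pi)

f(pi) = 0
f′(pi) = -1
f′′(pi) = 0
f′′′(pi) = 1
f^(4)(pi) = 0
The Taylor polynomial is Σ f^(k)(pi)/k! · (w - pi)^k.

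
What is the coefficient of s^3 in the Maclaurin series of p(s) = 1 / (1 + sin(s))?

-5/6

Expand as Σ (-1)^k u^k with u equal to the inner function's series.
p(0) = 1
p′(0) = -1
p′′(0) = 2
p′′′(0) = -5
The Taylor polynomial is Σ p^(k)(0)/k! · s^k.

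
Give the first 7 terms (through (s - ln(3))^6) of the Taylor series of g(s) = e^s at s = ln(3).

(s - ln(3))^6/240 + (s - ln(3))^5/40 + (s - ln(3))^4/8 + (s - ln(3))^3/2 + 3*(s - ln(3))^2/2 + 3*(s - ln(3)) + 3

g(ln(3)) = 3
g′(ln(3)) = 3
g′′(ln(3)) = 3
g′′′(ln(3)) = 3
g^(4)(ln(3)) = 3
g^(5)(ln(3)) = 3
g^(6)(ln(3)) = 3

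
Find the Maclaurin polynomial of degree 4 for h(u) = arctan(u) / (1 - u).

2*u^4/3 + 2*u^3/3 + u^2 + u

Use 1/(1 - r) = Σ r^k on the denominator, then take the Cauchy product.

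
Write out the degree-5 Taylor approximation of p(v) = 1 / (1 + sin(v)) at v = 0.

Expand as Σ (-1)^k u^k with u equal to the inner function's series.

-61*v^5/120 + 2*v^4/3 - 5*v^3/6 + v^2 - v + 1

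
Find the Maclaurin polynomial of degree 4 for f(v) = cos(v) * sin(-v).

2*v^3/3 - v

Write out both Maclaurin series and multiply, keeping only the needed powers.
[v^0] = 0;  [v^1] = -1;  [v^2] = 0;  [v^3] = 2/3;  [v^4] = 0.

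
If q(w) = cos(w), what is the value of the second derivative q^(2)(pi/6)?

The coefficient of (w - pi/6)^2 in the expansion is -sqrt(3)/4, so q′′(pi/6) = 2! * (-sqrt(3)/4) = -sqrt(3)/2.

-sqrt(3)/2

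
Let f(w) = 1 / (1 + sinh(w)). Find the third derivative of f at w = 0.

-7

Use the geometric series for the reciprocal, then substitute.
From the series, [w^3] f = -7/6; multiply by 3! = 6 to get -7.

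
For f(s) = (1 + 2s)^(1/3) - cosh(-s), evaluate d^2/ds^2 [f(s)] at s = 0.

Expand each term separately and add.
From the series, [s^2] f = -17/18; multiply by 2! = 2 to get -17/9.

-17/9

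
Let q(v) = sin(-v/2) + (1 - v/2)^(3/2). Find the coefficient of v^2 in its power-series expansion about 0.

3/32

Combine the two series term by term.
[v^0] = 1;  [v^1] = -5/4;  [v^2] = 3/32.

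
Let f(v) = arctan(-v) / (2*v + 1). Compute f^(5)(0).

Use 1/(1 - r) = Σ r^k on the denominator, then take the Cauchy product.
The coefficient of v^5 in the expansion is -223/15, so f^(5)(0) = 5! * (-223/15) = -1784.

-1784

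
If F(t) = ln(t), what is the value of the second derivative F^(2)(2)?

-1/4

The coefficient of (t - 2)^2 in the expansion is -1/8, so F′′(2) = 2! * (-1/8) = -1/4.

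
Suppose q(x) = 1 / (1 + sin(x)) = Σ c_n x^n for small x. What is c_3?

-5/6

Write 1/(1+u) = 1 - u + u^2 - u^3 + ... and substitute the series for u.
[x^0] = 1;  [x^1] = -1;  [x^2] = 1;  [x^3] = -5/6.
So c_3 = q′′′(0)/3! = -5/6.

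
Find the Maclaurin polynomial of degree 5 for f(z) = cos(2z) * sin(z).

121*z^5/120 - 13*z^3/6 + z

Multiply the two series term by term and collect like powers.
f(0) = 0
f′(0) = 1
f′′(0) = 0
f′′′(0) = -13
f^(4)(0) = 0
f^(5)(0) = 121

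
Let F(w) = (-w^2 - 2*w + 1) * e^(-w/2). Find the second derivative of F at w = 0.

Multiply each power in the prefactor through the base expansion.
The coefficient of w^2 in the expansion is 1/8, so F′′(0) = 2! * (1/8) = 1/4.

1/4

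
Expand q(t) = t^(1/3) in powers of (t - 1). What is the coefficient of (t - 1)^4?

-10/243

q(1) = 1
q′(1) = 1/3
q′′(1) = -2/9
q′′′(1) = 10/27
q^(4)(1) = -80/81
So c_4 = q^(4)(1)/4! = -10/243.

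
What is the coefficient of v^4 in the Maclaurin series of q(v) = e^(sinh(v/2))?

Compose series: expand the inner function first, then feed it into the outer expansion.
q(0) = 1
q′(0) = 1/2
q′′(0) = 1/4
q′′′(0) = 1/4
q^(4)(0) = 5/16

5/384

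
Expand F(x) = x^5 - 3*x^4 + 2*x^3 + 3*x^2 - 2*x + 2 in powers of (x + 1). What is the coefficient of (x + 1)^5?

[(x + 1)^0] = 1;  [(x + 1)^1] = 15;  [(x + 1)^2] = -31;  [(x + 1)^3] = 24;  [(x + 1)^4] = -8;  [(x + 1)^5] = 1.
So c_5 = F^(5)(-1)/5! = 1.

1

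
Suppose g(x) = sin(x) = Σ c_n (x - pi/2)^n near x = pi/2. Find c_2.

Use the known series and substitute for the argument.
So c_2 = g′′(pi/2)/2! = -1/2.

-1/2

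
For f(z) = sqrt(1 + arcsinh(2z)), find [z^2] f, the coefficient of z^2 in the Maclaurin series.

Plug the Maclaurin series of the inner function into that of the outer and collect terms.

-1/2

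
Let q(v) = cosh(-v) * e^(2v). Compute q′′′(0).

Multiply the two series term by term and collect like powers.
From the series, [v^3] q = 7/3; multiply by 3! = 6 to get 14.

14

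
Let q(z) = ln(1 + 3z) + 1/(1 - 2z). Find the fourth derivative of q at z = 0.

-102

Combine the two series term by term.
The coefficient of z^4 in the expansion is -17/4, so q^(4)(0) = 4! * (-17/4) = -102.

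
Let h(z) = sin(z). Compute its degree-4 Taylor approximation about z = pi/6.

[(z - pi/6)^0] = 1/2;  [(z - pi/6)^1] = sqrt(3)/2;  [(z - pi/6)^2] = -1/4;  [(z - pi/6)^3] = -sqrt(3)/12;  [(z - pi/6)^4] = 1/48.

(z - pi/6)^4/48 - sqrt(3)*(z - pi/6)^3/12 - (z - pi/6)^2/4 + sqrt(3)*(z - pi/6)/2 + 1/2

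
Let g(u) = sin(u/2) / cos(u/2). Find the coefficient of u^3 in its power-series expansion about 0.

1/24

Invert the denominator's series and multiply.
So c_3 = g′′′(0)/3! = 1/24.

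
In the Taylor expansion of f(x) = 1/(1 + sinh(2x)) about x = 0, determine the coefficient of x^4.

64/3

Substitute the inner expansion into the outer series and collect powers.
[x^0] = 1;  [x^1] = -2;  [x^2] = 4;  [x^3] = -28/3;  [x^4] = 64/3.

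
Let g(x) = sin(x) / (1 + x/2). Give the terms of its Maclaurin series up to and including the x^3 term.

x^3/12 - x^2/2 + x

Take the Cauchy product of the two expansions.
g(0) = 0
g′(0) = 1
g′′(0) = -1
g′′′(0) = 1/2
Dividing each by k! gives the coefficients c_0, ..., c_3.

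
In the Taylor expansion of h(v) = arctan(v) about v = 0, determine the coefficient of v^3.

Use the known series and substitute for the argument.
h(0) = 0
h′(0) = 1
h′′(0) = 0
h′′′(0) = -2
Then c_k = h^(k)(0)/k! gives each Taylor coefficient.

-1/3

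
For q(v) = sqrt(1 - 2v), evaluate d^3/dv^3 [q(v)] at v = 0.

-3

Differentiate repeatedly and evaluate at the center.
The coefficient of v^3 in the expansion is -1/2, so q′′′(0) = 3! * (-1/2) = -3.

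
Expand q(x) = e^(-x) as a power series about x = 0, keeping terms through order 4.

q(0) = 1
q′(0) = -1
q′′(0) = 1
q′′′(0) = -1
q^(4)(0) = 1

x^4/24 - x^3/6 + x^2/2 - x + 1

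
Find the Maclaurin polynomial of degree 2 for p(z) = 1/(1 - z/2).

p(0) = 1
p′(0) = 1/2
p′′(0) = 1/2
Dividing each by k! gives the coefficients c_0, ..., c_2.

z^2/4 + z/2 + 1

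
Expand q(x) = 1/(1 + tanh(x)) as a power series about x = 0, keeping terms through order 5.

-2*x^5/15 + x^4/3 - 2*x^3/3 + x^2 - x + 1

Substitute the inner expansion into the outer series and collect powers.
q(0) = 1
q′(0) = -1
q′′(0) = 2
q′′′(0) = -4
q^(4)(0) = 8
q^(5)(0) = -16
The Taylor polynomial is Σ q^(k)(0)/k! · x^k.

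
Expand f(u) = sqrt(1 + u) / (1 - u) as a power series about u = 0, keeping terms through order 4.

Take the Cauchy product of the two expansions.
[u^0] = 1;  [u^1] = 3/2;  [u^2] = 11/8;  [u^3] = 23/16;  [u^4] = 179/128.

179*u^4/128 + 23*u^3/16 + 11*u^2/8 + 3*u/2 + 1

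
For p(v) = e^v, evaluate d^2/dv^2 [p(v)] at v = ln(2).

2

Differentiate repeatedly and evaluate at the center.
The coefficient of (v - ln(2))^2 in the expansion is 1, so p′′(ln(2)) = 2! * (1) = 2.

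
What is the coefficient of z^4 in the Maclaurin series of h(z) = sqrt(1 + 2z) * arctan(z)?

1/6

Multiply the two series term by term and collect like powers.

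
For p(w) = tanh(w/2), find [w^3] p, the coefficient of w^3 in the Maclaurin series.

p(0) = 0
p′(0) = 1/2
p′′(0) = 0
p′′′(0) = -1/4

-1/24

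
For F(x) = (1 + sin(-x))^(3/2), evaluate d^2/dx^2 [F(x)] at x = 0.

Compose series: expand the inner function first, then feed it into the outer expansion.
From the series, [x^2] F = 3/8; multiply by 2! = 2 to get 3/4.

3/4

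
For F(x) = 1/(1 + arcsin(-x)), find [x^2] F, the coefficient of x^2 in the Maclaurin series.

Plug the Maclaurin series of the inner function into that of the outer and collect terms.
F(0) = 1
F′(0) = 1
F′′(0) = 2

1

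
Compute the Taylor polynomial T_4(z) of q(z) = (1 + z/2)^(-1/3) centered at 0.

35*z^4/3888 - 7*z^3/324 + z^2/18 - z/6 + 1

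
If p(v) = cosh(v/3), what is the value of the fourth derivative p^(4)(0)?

1/81

The coefficient of v^4 in the expansion is 1/1944, so p^(4)(0) = 4! * (1/1944) = 1/81.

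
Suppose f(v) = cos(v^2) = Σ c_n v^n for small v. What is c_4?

Compute the successive derivatives at the expansion point and divide by k!.
So c_4 = f^(4)(0)/4! = -1/2.

-1/2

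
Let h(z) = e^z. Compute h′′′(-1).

Compute the successive derivatives at the expansion point and divide by k!.
The coefficient of (z + 1)^3 in the expansion is e^(-1)/6, so h′′′(-1) = 3! * (e^(-1)/6) = e^(-1).

e^(-1)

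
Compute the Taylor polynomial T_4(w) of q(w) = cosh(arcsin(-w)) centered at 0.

5*w^4/24 + w^2/2 + 1

Compose series: expand the inner function first, then feed it into the outer expansion.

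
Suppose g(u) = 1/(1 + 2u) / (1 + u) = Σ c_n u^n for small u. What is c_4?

Expand each factor separately, then convolve coefficients.
g(0) = 1
g′(0) = -3
g′′(0) = 14
g′′′(0) = -90
g^(4)(0) = 744

31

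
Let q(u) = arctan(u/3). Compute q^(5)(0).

8/81

The coefficient of u^5 in the expansion is 1/1215, so q^(5)(0) = 5! * (1/1215) = 8/81.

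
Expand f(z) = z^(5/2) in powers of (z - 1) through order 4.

-5*(z - 1)^4/128 + 5*(z - 1)^3/16 + 15*(z - 1)^2/8 + 5*(z - 1)/2 + 1

Use the known series and substitute for the argument.
f(1) = 1
f′(1) = 5/2
f′′(1) = 15/4
f′′′(1) = 15/8
f^(4)(1) = -15/16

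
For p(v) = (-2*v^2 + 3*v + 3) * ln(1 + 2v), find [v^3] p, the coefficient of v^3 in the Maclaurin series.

Shift and add copies of the series according to the polynomial's terms.
[v^0] = 0;  [v^1] = 6;  [v^2] = 0;  [v^3] = -2.

-2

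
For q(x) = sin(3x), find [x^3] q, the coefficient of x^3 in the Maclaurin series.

[x^0] = 0;  [x^1] = 3;  [x^2] = 0;  [x^3] = -9/2.

-9/2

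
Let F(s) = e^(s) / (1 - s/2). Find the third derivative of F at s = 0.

19/4

Multiply the two series term by term and collect like powers.
The coefficient of s^3 in the expansion is 19/24, so F′′′(0) = 3! * (19/24) = 19/4.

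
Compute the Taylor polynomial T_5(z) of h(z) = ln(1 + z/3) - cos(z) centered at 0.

Combine the two series term by term.

z^5/1215 - 29*z^4/648 + z^3/81 + 4*z^2/9 + z/3 - 1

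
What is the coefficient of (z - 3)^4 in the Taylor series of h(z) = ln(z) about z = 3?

-1/324

h(3) = ln(3)
h′(3) = 1/3
h′′(3) = -1/9
h′′′(3) = 2/27
h^(4)(3) = -2/27
Dividing each by k! gives the coefficients c_0, ..., c_4.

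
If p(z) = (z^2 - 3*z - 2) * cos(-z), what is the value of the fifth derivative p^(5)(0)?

Distribute the polynomial across the series and collect like powers.
The coefficient of z^5 in the expansion is -1/8, so p^(5)(0) = 5! * (-1/8) = -15.

-15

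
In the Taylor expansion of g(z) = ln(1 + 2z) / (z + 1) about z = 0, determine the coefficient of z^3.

Expand 1/(denominator) as a geometric series and multiply by the numerator's series.
[z^0] = 0;  [z^1] = 2;  [z^2] = -4;  [z^3] = 20/3.
So c_3 = g′′′(0)/3! = 20/3.

20/3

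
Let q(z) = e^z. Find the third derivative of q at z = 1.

Apply the Taylor formula c_k = f^(k)(a)/k!.
The coefficient of (z - 1)^3 in the expansion is e/6, so q′′′(1) = 3! * (e/6) = e.

e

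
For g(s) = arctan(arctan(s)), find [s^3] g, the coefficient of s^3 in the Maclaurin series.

Plug the Maclaurin series of the inner function into that of the outer and collect terms.
g(0) = 0
g′(0) = 1
g′′(0) = 0
g′′′(0) = -4

-2/3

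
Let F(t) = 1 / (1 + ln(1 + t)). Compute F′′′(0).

Expand as Σ (-1)^k u^k with u equal to the inner function's series.
The coefficient of t^3 in the expansion is -7/3, so F′′′(0) = 3! * (-7/3) = -14.

-14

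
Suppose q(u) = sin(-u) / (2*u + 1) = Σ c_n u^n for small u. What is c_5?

Multiply the numerator's expansion by the denominator's geometric series.
q(0) = 0
q′(0) = -1
q′′(0) = 4
q′′′(0) = -23
q^(4)(0) = 184
q^(5)(0) = -1841
So c_5 = q^(5)(0)/5! = -1841/120.

-1841/120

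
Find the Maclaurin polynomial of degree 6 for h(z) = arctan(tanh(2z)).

Substitute the inner expansion into the outer series and collect powers.
h(0) = 0
h′(0) = 2
h′′(0) = 0
h′′′(0) = -32
h^(4)(0) = 0
h^(5)(0) = 2560
h^(6)(0) = 0

64*z^5/3 - 16*z^3/3 + 2*z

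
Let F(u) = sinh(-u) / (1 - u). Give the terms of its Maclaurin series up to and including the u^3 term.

Expand each factor separately, then convolve coefficients.
F(0) = 0
F′(0) = -1
F′′(0) = -2
F′′′(0) = -7
The Taylor polynomial is Σ F^(k)(0)/k! · u^k.

-7*u^3/6 - u^2 - u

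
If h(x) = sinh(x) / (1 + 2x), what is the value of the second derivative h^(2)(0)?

Take the Cauchy product of the two expansions.
The coefficient of x^2 in the expansion is -2, so h′′(0) = 2! * (-2) = -4.

-4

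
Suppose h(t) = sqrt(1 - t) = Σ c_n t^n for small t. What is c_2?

-1/8

[t^0] = 1;  [t^1] = -1/2;  [t^2] = -1/8.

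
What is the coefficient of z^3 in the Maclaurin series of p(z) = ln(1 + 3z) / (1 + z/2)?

Write out both Maclaurin series and multiply, keeping only the needed powers.
p(0) = 0
p′(0) = 3
p′′(0) = -12
p′′′(0) = 72
The Taylor polynomial is Σ p^(k)(0)/k! · z^k.

12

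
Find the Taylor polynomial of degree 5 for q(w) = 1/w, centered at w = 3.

-(w - 3)^5/729 + (w - 3)^4/243 - (w - 3)^3/81 + (w - 3)^2/27 - (w - 3)/9 + 1/3

Use the known series and substitute for the argument.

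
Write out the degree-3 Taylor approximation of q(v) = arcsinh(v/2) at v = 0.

-v^3/48 + v/2

Differentiate repeatedly and evaluate at the center.
q(0) = 0
q′(0) = 1/2
q′′(0) = 0
q′′′(0) = -1/8
Dividing each by k! gives the coefficients c_0, ..., c_3.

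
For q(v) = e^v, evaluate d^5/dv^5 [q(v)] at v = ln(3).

3

Differentiate repeatedly and evaluate at the center.
The coefficient of (v - ln(3))^5 in the expansion is 1/40, so q^(5)(ln(3)) = 5! * (1/40) = 3.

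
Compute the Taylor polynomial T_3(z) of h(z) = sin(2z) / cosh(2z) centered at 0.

Write the quotient as an unknown series and match coefficients against numerator = denominator · series.
[z^0] = 0;  [z^1] = 2;  [z^2] = 0;  [z^3] = -16/3.

-16*z^3/3 + 2*z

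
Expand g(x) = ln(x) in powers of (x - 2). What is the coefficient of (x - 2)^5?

[(x - 2)^0] = ln(2);  [(x - 2)^1] = 1/2;  [(x - 2)^2] = -1/8;  [(x - 2)^3] = 1/24;  [(x - 2)^4] = -1/64;  [(x - 2)^5] = 1/160.
So c_5 = g^(5)(2)/5! = 1/160.

1/160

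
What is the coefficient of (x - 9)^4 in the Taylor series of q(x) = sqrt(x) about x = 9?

Use the known series and substitute for the argument.
[(x - 9)^0] = 3;  [(x - 9)^1] = 1/6;  [(x - 9)^2] = -1/216;  [(x - 9)^3] = 1/3888;  [(x - 9)^4] = -5/279936.
So c_4 = q^(4)(9)/4! = -5/279936.

-5/279936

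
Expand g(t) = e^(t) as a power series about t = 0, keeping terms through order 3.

t^3/6 + t^2/2 + t + 1

Compute the successive derivatives at the expansion point and divide by k!.
g(0) = 1
g′(0) = 1
g′′(0) = 1
g′′′(0) = 1
The Taylor polynomial is Σ g^(k)(0)/k! · t^k.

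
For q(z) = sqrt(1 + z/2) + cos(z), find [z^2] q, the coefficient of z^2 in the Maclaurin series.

Add the two expansions coefficient-wise.
[z^0] = 2;  [z^1] = 1/4;  [z^2] = -17/32.

-17/32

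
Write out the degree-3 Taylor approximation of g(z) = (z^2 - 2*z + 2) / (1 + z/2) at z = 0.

Multiply each power in the prefactor through the base expansion.
g(0) = 2
g′(0) = -3
g′′(0) = 5
g′′′(0) = -15/2
Dividing each by k! gives the coefficients c_0, ..., c_3.

-5*z^3/4 + 5*z^2/2 - 3*z + 2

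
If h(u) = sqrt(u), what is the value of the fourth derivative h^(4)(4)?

-15/2048

Compute the successive derivatives at the expansion point and divide by k!.
From the series, [(u - 4)^4] h = -5/16384; multiply by 4! = 24 to get -15/2048.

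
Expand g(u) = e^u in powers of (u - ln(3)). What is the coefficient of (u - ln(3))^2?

3/2

Use the known series and substitute for the argument.
[(u - ln(3))^0] = 3;  [(u - ln(3))^1] = 3;  [(u - ln(3))^2] = 3/2.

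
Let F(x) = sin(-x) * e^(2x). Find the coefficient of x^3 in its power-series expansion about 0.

Write out both Maclaurin series and multiply, keeping only the needed powers.
F(0) = 0
F′(0) = -1
F′′(0) = -4
F′′′(0) = -11
So c_3 = F′′′(0)/3! = -11/6.

-11/6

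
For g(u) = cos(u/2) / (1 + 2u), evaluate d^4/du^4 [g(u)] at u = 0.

Expand each factor separately, then convolve coefficients.
The coefficient of u^4 in the expansion is 5953/384, so g^(4)(0) = 4! * (5953/384) = 5953/16.

5953/16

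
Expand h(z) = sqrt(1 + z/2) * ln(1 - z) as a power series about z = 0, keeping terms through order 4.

-125*z^4/384 - 41*z^3/96 - 3*z^2/4 - z

Expand each factor separately, then convolve coefficients.
h(0) = 0
h′(0) = -1
h′′(0) = -3/2
h′′′(0) = -41/16
h^(4)(0) = -125/16
Then c_k = h^(k)(0)/k! gives each Taylor coefficient.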